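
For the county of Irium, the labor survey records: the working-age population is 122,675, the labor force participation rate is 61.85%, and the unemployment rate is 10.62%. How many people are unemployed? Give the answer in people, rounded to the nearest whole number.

Labor force = 0.6185 × 122,675 = 75,874.
Unemployed = 0.1062 × 75,874 ≈ 8,058.

About 8,058 are unemployed.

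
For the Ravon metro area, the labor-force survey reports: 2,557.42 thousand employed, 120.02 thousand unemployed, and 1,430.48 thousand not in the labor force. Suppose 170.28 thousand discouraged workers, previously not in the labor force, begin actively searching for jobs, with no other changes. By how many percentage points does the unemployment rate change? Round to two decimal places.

The unemployment rate changes by +5.71 percentage points.

Initially, labor force = 2,557.42 + 120.02 = 2,677.44 thousand, so u = 120.02/2,677.44 = 4.48%.
After the change, unemployed and labor force both rise by 170.28 → E = 2,557.42, U = 290.30, labor force = 2,847.72 thousand.
New unemployment rate = 290.30 / 2,847.72 = 10.19%.
Change = 10.19% − 4.48% = +5.71 percentage points.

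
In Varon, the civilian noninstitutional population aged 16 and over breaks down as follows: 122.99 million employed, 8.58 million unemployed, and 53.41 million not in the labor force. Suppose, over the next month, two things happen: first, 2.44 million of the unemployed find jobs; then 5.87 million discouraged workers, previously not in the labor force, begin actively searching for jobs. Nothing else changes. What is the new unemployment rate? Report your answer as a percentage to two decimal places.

Initially, labor force = 122.99 + 8.58 = 131.57 million, so u = 8.58/131.57 = 6.52%.
After the first change, unemployed falls and employed rises by 2.44; labor force unchanged → E = 125.43, U = 6.14, labor force = 131.57 million.
After the second change, unemployed and labor force both rise by 5.87 → E = 125.43, U = 12.01, labor force = 137.44 million.
New unemployment rate = 12.01 / 137.44 = 8.74%.

New unemployment rate ≈ 8.74%.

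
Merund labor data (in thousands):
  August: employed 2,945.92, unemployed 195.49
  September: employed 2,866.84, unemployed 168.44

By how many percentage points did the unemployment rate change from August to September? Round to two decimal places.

The unemployment rate changed by −0.67 percentage points.

August: labor force = 2,945.92 + 195.49 = 3,141.41; u = 195.49/3,141.41 = 6.22%.
September: labor force = 2,866.84 + 168.44 = 3,035.28; u = 168.44/3,035.28 = 5.55%.
Change = 5.55% − 6.22% = −0.67 pp.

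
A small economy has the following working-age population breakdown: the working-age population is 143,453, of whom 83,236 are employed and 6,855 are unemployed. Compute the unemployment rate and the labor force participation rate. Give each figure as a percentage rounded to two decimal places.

Unemployment rate ≈ 7.61%; labor force participation rate ≈ 62.80%.

Labor force = employed + unemployed = 83,236 + 6,855 = 90,091.
Unemployment rate = 6,855 / 90,091 = 7.61%.
Labor force participation rate = 90,091 / 143,453 = 62.80%.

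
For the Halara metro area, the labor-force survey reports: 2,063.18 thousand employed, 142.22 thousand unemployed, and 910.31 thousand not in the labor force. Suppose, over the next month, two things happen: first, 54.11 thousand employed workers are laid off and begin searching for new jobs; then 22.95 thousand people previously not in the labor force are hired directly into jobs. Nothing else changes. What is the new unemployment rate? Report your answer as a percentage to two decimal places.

Initially, labor force = 2,063.18 + 142.22 = 2,205.40 thousand, so u = 142.22/2,205.40 = 6.45%.
After the first change, employed falls and unemployed rises by 54.11; labor force unchanged → E = 2,009.07, U = 196.33, labor force = 2,205.40 thousand.
After the second change, employed and labor force both rise by 22.95; unemployed unchanged → E = 2,032.02, U = 196.33, labor force = 2,228.35 thousand.
New unemployment rate = 196.33 / 2,228.35 = 8.81%.

New unemployment rate ≈ 8.81%.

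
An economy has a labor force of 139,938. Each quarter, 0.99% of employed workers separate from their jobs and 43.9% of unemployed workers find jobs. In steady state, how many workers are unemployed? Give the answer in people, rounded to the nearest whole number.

Steady-state unemployment rate u* = s/(s+f) = 0.99/(0.99+43.9) = 0.022054.
Unemployed = u* × labor force = 0.022054 × 139,938 ≈ 3,086.

About 3,086 are unemployed in steady state.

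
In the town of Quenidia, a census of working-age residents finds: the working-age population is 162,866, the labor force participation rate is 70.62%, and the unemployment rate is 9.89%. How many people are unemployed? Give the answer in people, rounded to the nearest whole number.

Labor force = 0.7062 × 162,866 = 115,016.
Unemployed = 0.0989 × 115,016 ≈ 11,375.

About 11,375 are unemployed.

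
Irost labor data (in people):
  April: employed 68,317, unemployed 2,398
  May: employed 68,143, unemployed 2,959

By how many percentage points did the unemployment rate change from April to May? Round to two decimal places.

The unemployment rate changed by +0.77 percentage points.

April: labor force = 68,317 + 2,398 = 70,715; u = 2,398/70,715 = 3.39%.
May: labor force = 68,143 + 2,959 = 71,102; u = 2,959/71,102 = 4.16%.
Change = 4.16% − 3.39% = +0.77 pp.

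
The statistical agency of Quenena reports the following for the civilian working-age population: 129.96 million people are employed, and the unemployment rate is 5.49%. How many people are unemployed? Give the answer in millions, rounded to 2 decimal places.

About 7.55 million are unemployed.

Let U be the number unemployed. The labor force is E + U, and U/(E+U) = 0.0549.
So U = 0.0549 × 129.96 / (1 − 0.0549) = 7.1348 / 0.9451 ≈ 7.55 million.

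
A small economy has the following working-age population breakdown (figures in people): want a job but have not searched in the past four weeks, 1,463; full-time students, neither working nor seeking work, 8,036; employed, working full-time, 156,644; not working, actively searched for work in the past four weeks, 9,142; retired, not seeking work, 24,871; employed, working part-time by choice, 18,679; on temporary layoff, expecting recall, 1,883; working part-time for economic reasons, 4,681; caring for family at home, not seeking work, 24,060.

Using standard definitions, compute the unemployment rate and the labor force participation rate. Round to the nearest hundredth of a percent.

Unemployment rate ≈ 5.77%; labor force participation rate ≈ 76.58%.

Employed = 156,644 + 18,679 + 4,681 = 180,004 (anyone who worked, including part-time for economic reasons, counts as employed).
Unemployed = 9,142 + 1,883 = 11,025 (jobless and actively searching, or on temporary layoff).
Labor force = 180,004 + 11,025 = 191,029.
Not in labor force = 1,463 + 8,036 + 24,871 + 24,060 = 58,430 (those not working and not actively searching are outside the labor force — including those who want a job but have given up searching).
Civilian working-age population = 191,029 + 58,430 = 249,459.
Unemployment rate = 11,025 / 191,029 = 5.77%.
Labor force participation rate = 191,029 / 249,459 = 76.58%.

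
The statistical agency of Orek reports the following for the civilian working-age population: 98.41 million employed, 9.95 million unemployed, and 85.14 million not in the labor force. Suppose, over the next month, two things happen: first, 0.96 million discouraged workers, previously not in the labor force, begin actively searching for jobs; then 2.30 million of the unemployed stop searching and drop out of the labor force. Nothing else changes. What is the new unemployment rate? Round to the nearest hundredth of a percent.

Initially, labor force = 98.41 + 9.95 = 108.36 million, so u = 9.95/108.36 = 9.18%.
After the first change, unemployed and labor force both rise by 0.96 → E = 98.41, U = 10.91, labor force = 109.32 million.
After the second change, unemployed and labor force both fall by 2.30 → E = 98.41, U = 8.61, labor force = 107.02 million.
New unemployment rate = 8.61 / 107.02 = 8.05%.

New unemployment rate ≈ 8.05%.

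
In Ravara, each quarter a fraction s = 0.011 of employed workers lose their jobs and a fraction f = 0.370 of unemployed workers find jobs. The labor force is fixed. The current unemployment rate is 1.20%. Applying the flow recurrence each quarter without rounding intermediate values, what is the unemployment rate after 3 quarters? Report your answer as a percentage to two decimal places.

Unemployment rate after three quarters ≈ 2.49%.

With a fixed labor force, u_{t+1} = u_t + s·(1−u_t) − f·u_t = u_t·(1−s−f) + s.
Here 1−s−f = 0.619 and s = 0.011.
u_1 = 0.012000 × 0.619 + 0.011 = 0.018428.
u_2 = 0.018428 × 0.619 + 0.011 = 0.022407.
u_3 = 0.022407 × 0.619 + 0.011 = 0.024870.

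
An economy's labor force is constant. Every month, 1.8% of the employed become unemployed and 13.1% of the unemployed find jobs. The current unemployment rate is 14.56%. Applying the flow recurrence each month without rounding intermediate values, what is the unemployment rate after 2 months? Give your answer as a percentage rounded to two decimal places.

With a fixed labor force, u_{t+1} = u_t + s·(1−u_t) − f·u_t = u_t·(1−s−f) + s.
Here 1−s−f = 0.851 and s = 0.018.
u_1 = 0.145600 × 0.851 + 0.018 = 0.141906.
u_2 = 0.141906 × 0.851 + 0.018 = 0.138762.

Unemployment rate after two months ≈ 13.88%.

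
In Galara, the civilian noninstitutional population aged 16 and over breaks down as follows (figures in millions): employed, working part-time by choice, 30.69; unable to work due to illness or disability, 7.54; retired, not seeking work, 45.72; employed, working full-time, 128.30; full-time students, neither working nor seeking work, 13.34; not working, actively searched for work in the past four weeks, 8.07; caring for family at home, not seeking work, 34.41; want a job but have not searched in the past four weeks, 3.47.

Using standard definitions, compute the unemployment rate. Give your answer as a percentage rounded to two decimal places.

Unemployment rate ≈ 4.83%.

Employed = 30.69 + 128.30 = 158.99 million.
Unemployed = 8.07 million.
Labor force = 158.99 + 8.07 = 167.06 million.
Unemployment rate = 8.07 / 167.06 = 4.83%.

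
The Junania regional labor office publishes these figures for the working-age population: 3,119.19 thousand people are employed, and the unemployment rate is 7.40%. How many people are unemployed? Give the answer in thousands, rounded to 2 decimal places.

About 249.27 thousand are unemployed.

Let U be the number unemployed. The labor force is E + U, and U/(E+U) = 0.0740.
So U = 0.0740 × 3,119.19 / (1 − 0.0740) = 230.8201 / 0.9260 ≈ 249.27 thousand.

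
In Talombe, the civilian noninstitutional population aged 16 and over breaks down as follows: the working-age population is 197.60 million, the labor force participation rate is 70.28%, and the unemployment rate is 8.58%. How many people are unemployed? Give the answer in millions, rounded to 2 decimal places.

Labor force = 0.7028 × 197.60 = 138.87 million.
Unemployed = 0.0858 × 138.87 ≈ 11.92 million.

About 11.92 million are unemployed.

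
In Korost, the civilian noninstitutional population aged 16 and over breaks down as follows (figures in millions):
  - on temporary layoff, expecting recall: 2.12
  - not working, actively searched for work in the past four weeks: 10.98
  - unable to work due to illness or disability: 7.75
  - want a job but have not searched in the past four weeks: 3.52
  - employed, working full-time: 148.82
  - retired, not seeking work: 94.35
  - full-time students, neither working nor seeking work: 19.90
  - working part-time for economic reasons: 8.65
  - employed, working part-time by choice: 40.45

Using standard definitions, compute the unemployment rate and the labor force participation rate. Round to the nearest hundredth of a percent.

Employed = 148.82 + 8.65 + 40.45 = 197.92 million (anyone who worked, including part-time for economic reasons, counts as employed).
Unemployed = 2.12 + 10.98 = 13.10 million (jobless and actively searching, or on temporary layoff).
Labor force = 197.92 + 13.10 = 211.02 million.
Not in labor force = 7.75 + 3.52 + 94.35 + 19.90 = 125.52 million (those not working and not actively searching are outside the labor force — including those who want a job but have given up searching).
Civilian working-age population = 211.02 + 125.52 = 336.54 million.
Unemployment rate = 13.10 / 211.02 = 6.21%.
Labor force participation rate = 211.02 / 336.54 = 62.70%.

Unemployment rate ≈ 6.21%; labor force participation rate ≈ 62.70%.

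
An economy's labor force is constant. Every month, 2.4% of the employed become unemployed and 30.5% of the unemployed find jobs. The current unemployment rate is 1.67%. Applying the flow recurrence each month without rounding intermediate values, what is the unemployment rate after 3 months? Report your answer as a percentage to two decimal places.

With a fixed labor force, u_{t+1} = u_t + s·(1−u_t) − f·u_t = u_t·(1−s−f) + s.
Here 1−s−f = 0.671 and s = 0.024.
u_1 = 0.016700 × 0.671 + 0.024 = 0.035206.
u_2 = 0.035206 × 0.671 + 0.024 = 0.047623.
u_3 = 0.047623 × 0.671 + 0.024 = 0.055955.

Unemployment rate after three months ≈ 5.60%.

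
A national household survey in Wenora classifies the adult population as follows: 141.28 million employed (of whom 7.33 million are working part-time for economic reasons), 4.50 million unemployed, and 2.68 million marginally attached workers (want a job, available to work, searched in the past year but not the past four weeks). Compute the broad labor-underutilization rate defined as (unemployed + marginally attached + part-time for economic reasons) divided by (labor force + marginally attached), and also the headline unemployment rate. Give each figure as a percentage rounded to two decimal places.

Labor force = 141.28 + 4.50 = 145.78 million.
Numerator = 4.50 + 2.68 + 7.33 = 14.51 million.
Denominator = 145.78 + 2.68 = 148.46 million.
Broad rate = 14.51 / 148.46 = 9.77%.
Headline unemployment rate = 4.50 / 145.78 = 3.09%.

Broad underutilization rate ≈ 9.77%; headline unemployment rate ≈ 3.09%.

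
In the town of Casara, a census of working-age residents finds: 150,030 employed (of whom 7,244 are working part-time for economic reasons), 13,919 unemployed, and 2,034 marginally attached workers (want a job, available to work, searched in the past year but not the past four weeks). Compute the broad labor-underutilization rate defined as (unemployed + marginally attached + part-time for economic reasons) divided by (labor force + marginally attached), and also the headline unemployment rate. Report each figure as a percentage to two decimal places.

Labor force = 150,030 + 13,919 = 163,949.
Numerator = 13,919 + 2,034 + 7,244 = 23,197.
Denominator = 163,949 + 2,034 = 165,983.
Broad rate = 23,197 / 165,983 = 13.98%.
Headline unemployment rate = 13,919 / 163,949 = 8.49%.

Broad underutilization rate ≈ 13.98%; headline unemployment rate ≈ 8.49%.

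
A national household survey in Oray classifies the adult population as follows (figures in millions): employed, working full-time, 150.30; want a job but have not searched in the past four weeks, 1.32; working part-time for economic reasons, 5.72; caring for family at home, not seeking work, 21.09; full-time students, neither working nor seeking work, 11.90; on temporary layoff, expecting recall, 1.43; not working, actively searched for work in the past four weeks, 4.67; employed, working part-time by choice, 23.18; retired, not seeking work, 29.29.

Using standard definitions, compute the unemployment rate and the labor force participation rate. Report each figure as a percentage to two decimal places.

Unemployment rate ≈ 3.29%; labor force participation rate ≈ 74.45%.

Employed = 150.30 + 5.72 + 23.18 = 179.20 million (anyone who worked, including part-time for economic reasons, counts as employed).
Unemployed = 1.43 + 4.67 = 6.10 million (jobless and actively searching, or on temporary layoff).
Labor force = 179.20 + 6.10 = 185.30 million.
Not in labor force = 1.32 + 21.09 + 11.90 + 29.29 = 63.60 million (those not working and not actively searching are outside the labor force — including those who want a job but have given up searching).
Civilian working-age population = 185.30 + 63.60 = 248.90 million.
Unemployment rate = 6.10 / 185.30 = 3.29%.
Labor force participation rate = 185.30 / 248.90 = 74.45%.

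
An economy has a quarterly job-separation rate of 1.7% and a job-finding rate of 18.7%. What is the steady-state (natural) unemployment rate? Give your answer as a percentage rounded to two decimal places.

At steady state the flows balance: s·E = f·U, so U/(E+U) = s/(s+f).
u* = 1.7 / (1.7 + 18.7) = 1.7 / 20.40 = 8.33%.

Steady-state unemployment rate ≈ 8.33%.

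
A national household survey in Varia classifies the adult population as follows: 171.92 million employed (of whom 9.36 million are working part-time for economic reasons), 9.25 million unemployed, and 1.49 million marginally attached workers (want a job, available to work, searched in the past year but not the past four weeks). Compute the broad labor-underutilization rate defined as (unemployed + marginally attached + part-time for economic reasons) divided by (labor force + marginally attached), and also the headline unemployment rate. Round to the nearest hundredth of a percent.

Broad underutilization rate ≈ 11.00%; headline unemployment rate ≈ 5.11%.

Labor force = 171.92 + 9.25 = 181.17 million.
Numerator = 9.25 + 1.49 + 9.36 = 20.10 million.
Denominator = 181.17 + 1.49 = 182.66 million.
Broad rate = 20.10 / 182.66 = 11.00%.
Headline unemployment rate = 9.25 / 181.17 = 5.11%.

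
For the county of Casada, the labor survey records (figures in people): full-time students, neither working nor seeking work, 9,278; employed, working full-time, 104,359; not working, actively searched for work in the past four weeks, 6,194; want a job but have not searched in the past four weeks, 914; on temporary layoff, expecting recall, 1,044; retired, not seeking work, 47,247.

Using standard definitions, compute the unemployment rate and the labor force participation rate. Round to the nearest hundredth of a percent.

Employed = 104,359.
Unemployed = 6,194 + 1,044 = 7,238 (jobless and actively searching, or on temporary layoff).
Labor force = 104,359 + 7,238 = 111,597.
Not in labor force = 9,278 + 914 + 47,247 = 57,439 (those not working and not actively searching are outside the labor force — including those who want a job but have given up searching).
Civilian working-age population = 111,597 + 57,439 = 169,036.
Unemployment rate = 7,238 / 111,597 = 6.49%.
Labor force participation rate = 111,597 / 169,036 = 66.02%.

Unemployment rate ≈ 6.49%; labor force participation rate ≈ 66.02%.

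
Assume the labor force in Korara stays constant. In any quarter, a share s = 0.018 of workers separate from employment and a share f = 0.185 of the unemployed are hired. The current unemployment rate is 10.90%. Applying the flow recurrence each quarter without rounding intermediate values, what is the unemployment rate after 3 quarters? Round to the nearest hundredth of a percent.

With a fixed labor force, u_{t+1} = u_t + s·(1−u_t) − f·u_t = u_t·(1−s−f) + s.
Here 1−s−f = 0.797 and s = 0.018.
u_1 = 0.109000 × 0.797 + 0.018 = 0.104873.
u_2 = 0.104873 × 0.797 + 0.018 = 0.101584.
u_3 = 0.101584 × 0.797 + 0.018 = 0.098962.

Unemployment rate after three quarters ≈ 9.90%.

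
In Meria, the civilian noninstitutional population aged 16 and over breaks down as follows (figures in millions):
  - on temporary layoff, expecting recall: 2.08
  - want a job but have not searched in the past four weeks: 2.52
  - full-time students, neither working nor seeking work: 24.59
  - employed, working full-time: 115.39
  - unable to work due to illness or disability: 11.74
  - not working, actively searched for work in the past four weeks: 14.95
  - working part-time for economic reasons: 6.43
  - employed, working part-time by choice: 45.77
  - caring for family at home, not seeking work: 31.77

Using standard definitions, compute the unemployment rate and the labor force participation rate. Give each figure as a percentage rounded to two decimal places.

Employed = 115.39 + 6.43 + 45.77 = 167.59 million (anyone who worked, including part-time for economic reasons, counts as employed).
Unemployed = 2.08 + 14.95 = 17.03 million (jobless and actively searching, or on temporary layoff).
Labor force = 167.59 + 17.03 = 184.62 million.
Not in labor force = 2.52 + 24.59 + 11.74 + 31.77 = 70.62 million (those not working and not actively searching are outside the labor force — including those who want a job but have given up searching).
Civilian working-age population = 184.62 + 70.62 = 255.24 million.
Unemployment rate = 17.03 / 184.62 = 9.22%.
Labor force participation rate = 184.62 / 255.24 = 72.33%.

Unemployment rate ≈ 9.22%; labor force participation rate ≈ 72.33%.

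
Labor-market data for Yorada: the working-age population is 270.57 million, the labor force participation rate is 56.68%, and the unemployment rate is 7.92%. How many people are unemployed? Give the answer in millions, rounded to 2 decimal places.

About 12.15 million are unemployed.

Labor force = 0.5668 × 270.57 = 153.36 million.
Unemployed = 0.0792 × 153.36 ≈ 12.15 million.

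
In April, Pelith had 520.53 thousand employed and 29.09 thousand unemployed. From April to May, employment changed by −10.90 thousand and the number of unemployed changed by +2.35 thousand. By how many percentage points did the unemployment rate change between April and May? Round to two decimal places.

April: labor force = 520.53 + 29.09 = 549.62; u = 29.09/549.62 = 5.29%.
May: labor force = 509.63 + 31.44 = 541.07; u = 31.44/541.07 = 5.81%.
Change = 5.81% − 5.29% = +0.52 pp.

The unemployment rate changed by +0.52 percentage points.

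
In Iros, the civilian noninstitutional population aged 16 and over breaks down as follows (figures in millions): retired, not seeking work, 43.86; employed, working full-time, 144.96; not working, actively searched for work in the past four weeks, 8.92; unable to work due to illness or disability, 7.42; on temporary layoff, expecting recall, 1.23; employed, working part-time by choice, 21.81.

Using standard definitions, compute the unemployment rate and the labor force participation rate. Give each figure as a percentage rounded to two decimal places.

Employed = 144.96 + 21.81 = 166.77 million.
Unemployed = 8.92 + 1.23 = 10.15 million (jobless and actively searching, or on temporary layoff).
Labor force = 166.77 + 10.15 = 176.92 million.
Not in labor force = 43.86 + 7.42 = 51.28 million (those not working and not actively searching are outside the labor force).
Civilian working-age population = 176.92 + 51.28 = 228.20 million.
Unemployment rate = 10.15 / 176.92 = 5.74%.
Labor force participation rate = 176.92 / 228.20 = 77.53%.

Unemployment rate ≈ 5.74%; labor force participation rate ≈ 77.53%.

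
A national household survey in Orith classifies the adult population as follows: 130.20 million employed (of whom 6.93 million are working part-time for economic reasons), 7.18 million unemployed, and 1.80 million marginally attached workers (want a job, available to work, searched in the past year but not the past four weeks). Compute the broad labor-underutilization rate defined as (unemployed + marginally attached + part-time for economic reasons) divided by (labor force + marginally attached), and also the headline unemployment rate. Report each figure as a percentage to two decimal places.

Broad underutilization rate ≈ 11.43%; headline unemployment rate ≈ 5.23%.

Labor force = 130.20 + 7.18 = 137.38 million.
Numerator = 7.18 + 1.80 + 6.93 = 15.91 million.
Denominator = 137.38 + 1.80 = 139.18 million.
Broad rate = 15.91 / 139.18 = 11.43%.
Headline unemployment rate = 7.18 / 137.38 = 5.23%.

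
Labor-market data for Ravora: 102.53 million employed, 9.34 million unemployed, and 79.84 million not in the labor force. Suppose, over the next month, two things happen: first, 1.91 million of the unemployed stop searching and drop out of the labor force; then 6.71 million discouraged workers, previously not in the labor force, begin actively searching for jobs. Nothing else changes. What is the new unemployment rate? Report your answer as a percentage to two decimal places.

New unemployment rate ≈ 12.12%.

Initially, labor force = 102.53 + 9.34 = 111.87 million, so u = 9.34/111.87 = 8.35%.
After the first change, unemployed and labor force both fall by 1.91 → E = 102.53, U = 7.43, labor force = 109.96 million.
After the second change, unemployed and labor force both rise by 6.71 → E = 102.53, U = 14.14, labor force = 116.67 million.
New unemployment rate = 14.14 / 116.67 = 12.12%.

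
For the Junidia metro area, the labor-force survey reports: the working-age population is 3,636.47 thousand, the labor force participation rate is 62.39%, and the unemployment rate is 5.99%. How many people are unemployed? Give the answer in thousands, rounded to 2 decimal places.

Labor force = 0.6239 × 3,636.47 = 2,268.79 thousand.
Unemployed = 0.0599 × 2,268.79 ≈ 135.90 thousand.

About 135.90 thousand are unemployed.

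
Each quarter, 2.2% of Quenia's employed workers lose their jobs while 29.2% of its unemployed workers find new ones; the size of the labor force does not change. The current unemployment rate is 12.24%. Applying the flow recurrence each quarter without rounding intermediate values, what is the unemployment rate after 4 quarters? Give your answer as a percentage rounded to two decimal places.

Unemployment rate after four quarters ≈ 8.17%.

With a fixed labor force, u_{t+1} = u_t + s·(1−u_t) − f·u_t = u_t·(1−s−f) + s.
Here 1−s−f = 0.686 and s = 0.022.
u_1 = 0.122400 × 0.686 + 0.022 = 0.105966.
u_2 = 0.105966 × 0.686 + 0.022 = 0.094693.
u_3 = 0.094693 × 0.686 + 0.022 = 0.086959.
u_4 = 0.086959 × 0.686 + 0.022 = 0.081654.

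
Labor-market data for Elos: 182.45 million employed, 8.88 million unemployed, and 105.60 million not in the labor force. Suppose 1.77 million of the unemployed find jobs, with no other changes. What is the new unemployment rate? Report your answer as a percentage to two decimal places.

Initially, labor force = 182.45 + 8.88 = 191.33 million, so u = 8.88/191.33 = 4.64%.
After the change, unemployed falls and employed rises by 1.77; labor force unchanged → E = 184.22, U = 7.11, labor force = 191.33 million.
New unemployment rate = 7.11 / 191.33 = 3.72%.

New unemployment rate ≈ 3.72%.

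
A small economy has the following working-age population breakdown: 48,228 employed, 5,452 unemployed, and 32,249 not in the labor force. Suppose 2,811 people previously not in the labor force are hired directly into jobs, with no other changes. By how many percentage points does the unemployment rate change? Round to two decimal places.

Initially, labor force = 48,228 + 5,452 = 53,680, so u = 5,452/53,680 = 10.16%.
After the change, employed and labor force both rise by 2,811; unemployed unchanged → E = 51,039, U = 5,452, labor force = 56,491.
New unemployment rate = 5,452 / 56,491 = 9.65%.
Change = 9.65% − 10.16% = −0.51 percentage points.

The unemployment rate changes by −0.51 percentage points.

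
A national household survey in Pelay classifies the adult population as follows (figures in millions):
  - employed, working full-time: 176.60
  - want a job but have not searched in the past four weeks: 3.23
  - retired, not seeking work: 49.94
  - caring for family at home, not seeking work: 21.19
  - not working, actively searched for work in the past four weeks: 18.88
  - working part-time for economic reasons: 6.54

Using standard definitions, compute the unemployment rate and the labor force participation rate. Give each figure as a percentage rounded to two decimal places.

Employed = 176.60 + 6.54 = 183.14 million (anyone who worked, including part-time for economic reasons, counts as employed).
Unemployed = 18.88 million.
Labor force = 183.14 + 18.88 = 202.02 million.
Not in labor force = 3.23 + 49.94 + 21.19 = 74.36 million (those not working and not actively searching are outside the labor force — including those who want a job but have given up searching).
Civilian working-age population = 202.02 + 74.36 = 276.38 million.
Unemployment rate = 18.88 / 202.02 = 9.35%.
Labor force participation rate = 202.02 / 276.38 = 73.10%.

Unemployment rate ≈ 9.35%; labor force participation rate ≈ 73.10%.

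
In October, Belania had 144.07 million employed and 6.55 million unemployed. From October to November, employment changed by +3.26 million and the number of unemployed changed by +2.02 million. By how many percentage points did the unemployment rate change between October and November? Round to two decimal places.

October: labor force = 144.07 + 6.55 = 150.62; u = 6.55/150.62 = 4.35%.
November: labor force = 147.33 + 8.57 = 155.90; u = 8.57/155.90 = 5.50%.
Change = 5.50% − 4.35% = +1.15 pp.

The unemployment rate changed by +1.15 percentage points.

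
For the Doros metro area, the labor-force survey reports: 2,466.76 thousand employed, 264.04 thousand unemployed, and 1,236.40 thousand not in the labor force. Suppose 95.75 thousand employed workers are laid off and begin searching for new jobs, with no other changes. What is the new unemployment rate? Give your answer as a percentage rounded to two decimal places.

Initially, labor force = 2,466.76 + 264.04 = 2,730.80 thousand, so u = 264.04/2,730.80 = 9.67%.
After the change, employed falls and unemployed rises by 95.75; labor force unchanged → E = 2,371.01, U = 359.79, labor force = 2,730.80 thousand.
New unemployment rate = 359.79 / 2,730.80 = 13.18%.

New unemployment rate ≈ 13.18%.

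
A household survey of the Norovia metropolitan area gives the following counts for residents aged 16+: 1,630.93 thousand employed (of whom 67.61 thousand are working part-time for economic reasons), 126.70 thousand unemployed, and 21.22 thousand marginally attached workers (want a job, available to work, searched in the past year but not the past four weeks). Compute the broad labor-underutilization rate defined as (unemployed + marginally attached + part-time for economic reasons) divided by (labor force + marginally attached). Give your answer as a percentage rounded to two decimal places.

Labor force = 1,630.93 + 126.70 = 1,757.63 thousand.
Numerator = 126.70 + 21.22 + 67.61 = 215.53 thousand.
Denominator = 1,757.63 + 21.22 = 1,778.85 thousand.
Broad rate = 215.53 / 1,778.85 = 12.12%.

Broad underutilization rate ≈ 12.12%.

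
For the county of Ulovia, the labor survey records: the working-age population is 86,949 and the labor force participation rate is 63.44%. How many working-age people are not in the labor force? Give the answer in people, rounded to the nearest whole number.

Share not in the labor force = 1 − 0.6344 = 0.3656.
Not in labor force = 0.3656 × 86,949 ≈ 31,789.

About 31,789 are not in the labor force.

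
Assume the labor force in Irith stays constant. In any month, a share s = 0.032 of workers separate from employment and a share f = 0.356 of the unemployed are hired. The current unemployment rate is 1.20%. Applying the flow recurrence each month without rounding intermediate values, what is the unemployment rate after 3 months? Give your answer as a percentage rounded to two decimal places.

Unemployment rate after three months ≈ 6.63%.

With a fixed labor force, u_{t+1} = u_t + s·(1−u_t) − f·u_t = u_t·(1−s−f) + s.
Here 1−s−f = 0.612 and s = 0.032.
u_1 = 0.012000 × 0.612 + 0.032 = 0.039344.
u_2 = 0.039344 × 0.612 + 0.032 = 0.056079.
u_3 = 0.056079 × 0.612 + 0.032 = 0.066320.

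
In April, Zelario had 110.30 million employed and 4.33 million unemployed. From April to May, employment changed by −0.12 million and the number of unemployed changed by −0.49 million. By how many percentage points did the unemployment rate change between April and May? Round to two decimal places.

April: labor force = 110.30 + 4.33 = 114.63; u = 4.33/114.63 = 3.78%.
May: labor force = 110.18 + 3.84 = 114.02; u = 3.84/114.02 = 3.37%.
Change = 3.37% − 3.78% = −0.41 pp.

The unemployment rate changed by −0.41 percentage points.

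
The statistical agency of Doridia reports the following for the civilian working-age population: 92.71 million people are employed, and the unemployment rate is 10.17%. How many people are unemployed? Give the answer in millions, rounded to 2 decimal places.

About 10.50 million are unemployed.

Let U be the number unemployed. The labor force is E + U, and U/(E+U) = 0.1017.
So U = 0.1017 × 92.71 / (1 − 0.1017) = 9.4286 / 0.8983 ≈ 10.50 million.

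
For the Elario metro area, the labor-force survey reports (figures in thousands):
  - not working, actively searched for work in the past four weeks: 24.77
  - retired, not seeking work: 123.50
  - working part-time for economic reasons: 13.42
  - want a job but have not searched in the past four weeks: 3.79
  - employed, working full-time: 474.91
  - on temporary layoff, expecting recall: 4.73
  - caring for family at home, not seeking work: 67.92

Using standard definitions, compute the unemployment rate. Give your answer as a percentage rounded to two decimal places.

Unemployment rate ≈ 5.70%.

Employed = 13.42 + 474.91 = 488.33 thousand (anyone who worked, including part-time for economic reasons, counts as employed).
Unemployed = 24.77 + 4.73 = 29.50 thousand (jobless and actively searching, or on temporary layoff).
Labor force = 488.33 + 29.50 = 517.83 thousand.
Unemployment rate = 29.50 / 517.83 = 5.70%.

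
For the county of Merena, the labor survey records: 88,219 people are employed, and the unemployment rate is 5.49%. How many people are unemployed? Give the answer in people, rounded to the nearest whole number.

About 5,125 are unemployed.

Let U be the number unemployed. The labor force is E + U, and U/(E+U) = 0.0549.
So U = 0.0549 × 88,219 / (1 − 0.0549) = 4843.22 / 0.9451 ≈ 5,125.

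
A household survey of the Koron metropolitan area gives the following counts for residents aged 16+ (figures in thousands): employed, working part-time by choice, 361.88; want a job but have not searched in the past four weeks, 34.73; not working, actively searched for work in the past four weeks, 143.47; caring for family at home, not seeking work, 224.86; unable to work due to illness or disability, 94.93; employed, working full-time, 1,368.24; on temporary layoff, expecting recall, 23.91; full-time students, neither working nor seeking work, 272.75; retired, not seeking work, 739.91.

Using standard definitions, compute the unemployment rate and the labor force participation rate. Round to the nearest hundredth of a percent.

Unemployment rate ≈ 8.82%; labor force participation rate ≈ 58.12%.

Employed = 361.88 + 1,368.24 = 1,730.12 thousand.
Unemployed = 143.47 + 23.91 = 167.38 thousand (jobless and actively searching, or on temporary layoff).
Labor force = 1,730.12 + 167.38 = 1,897.50 thousand.
Not in labor force = 34.73 + 224.86 + 94.93 + 272.75 + 739.91 = 1,367.18 thousand (those not working and not actively searching are outside the labor force — including those who want a job but have given up searching).
Civilian working-age population = 1,897.50 + 1,367.18 = 3,264.68 thousand.
Unemployment rate = 167.38 / 1,897.50 = 8.82%.
Labor force participation rate = 1,897.50 / 3,264.68 = 58.12%.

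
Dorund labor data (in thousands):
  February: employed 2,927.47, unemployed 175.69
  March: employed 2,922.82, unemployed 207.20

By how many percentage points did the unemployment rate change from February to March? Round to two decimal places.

The unemployment rate changed by +0.96 percentage points.

February: labor force = 2,927.47 + 175.69 = 3,103.16; u = 175.69/3,103.16 = 5.66%.
March: labor force = 2,922.82 + 207.20 = 3,130.02; u = 207.20/3,130.02 = 6.62%.
Change = 6.62% − 5.66% = +0.96 pp.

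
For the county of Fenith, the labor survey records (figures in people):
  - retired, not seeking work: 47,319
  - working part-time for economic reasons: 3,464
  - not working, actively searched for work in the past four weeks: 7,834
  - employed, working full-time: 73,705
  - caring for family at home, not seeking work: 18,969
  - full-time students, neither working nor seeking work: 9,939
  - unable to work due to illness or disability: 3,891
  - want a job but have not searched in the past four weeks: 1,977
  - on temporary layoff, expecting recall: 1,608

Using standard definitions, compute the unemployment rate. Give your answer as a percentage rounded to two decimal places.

Unemployment rate ≈ 10.90%.

Employed = 3,464 + 73,705 = 77,169 (anyone who worked, including part-time for economic reasons, counts as employed).
Unemployed = 7,834 + 1,608 = 9,442 (jobless and actively searching, or on temporary layoff).
Labor force = 77,169 + 9,442 = 86,611.
Unemployment rate = 9,442 / 86,611 = 10.90%.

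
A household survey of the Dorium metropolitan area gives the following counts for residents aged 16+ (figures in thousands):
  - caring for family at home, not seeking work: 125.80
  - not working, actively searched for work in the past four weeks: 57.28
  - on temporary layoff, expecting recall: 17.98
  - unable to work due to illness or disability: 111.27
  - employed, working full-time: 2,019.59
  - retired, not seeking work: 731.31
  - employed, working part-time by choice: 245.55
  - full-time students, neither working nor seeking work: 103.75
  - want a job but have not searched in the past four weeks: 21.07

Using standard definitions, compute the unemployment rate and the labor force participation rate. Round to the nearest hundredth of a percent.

Unemployment rate ≈ 3.22%; labor force participation rate ≈ 68.16%.

Employed = 2,019.59 + 245.55 = 2,265.14 thousand.
Unemployed = 57.28 + 17.98 = 75.26 thousand (jobless and actively searching, or on temporary layoff).
Labor force = 2,265.14 + 75.26 = 2,340.40 thousand.
Not in labor force = 125.80 + 111.27 + 731.31 + 103.75 + 21.07 = 1,093.20 thousand (those not working and not actively searching are outside the labor force — including those who want a job but have given up searching).
Civilian working-age population = 2,340.40 + 1,093.20 = 3,433.60 thousand.
Unemployment rate = 75.26 / 2,340.40 = 3.22%.
Labor force participation rate = 2,340.40 / 3,433.60 = 68.16%.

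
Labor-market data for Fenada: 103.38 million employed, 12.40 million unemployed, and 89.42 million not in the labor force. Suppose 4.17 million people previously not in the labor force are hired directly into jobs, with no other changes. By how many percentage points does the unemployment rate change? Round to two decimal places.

Initially, labor force = 103.38 + 12.40 = 115.78 million, so u = 12.40/115.78 = 10.71%.
After the change, employed and labor force both rise by 4.17; unemployed unchanged → E = 107.55, U = 12.40, labor force = 119.95 million.
New unemployment rate = 12.40 / 119.95 = 10.34%.
Change = 10.34% − 10.71% = −0.37 percentage points.

The unemployment rate changes by −0.37 percentage points.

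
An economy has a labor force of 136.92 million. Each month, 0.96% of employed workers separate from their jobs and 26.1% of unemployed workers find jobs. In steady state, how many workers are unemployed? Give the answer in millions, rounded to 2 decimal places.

About 4.86 million are unemployed in steady state.

Steady-state unemployment rate u* = s/(s+f) = 0.96/(0.96+26.1) = 0.035477.
Unemployed = u* × labor force = 0.035477 × 136.92 ≈ 4.86 million.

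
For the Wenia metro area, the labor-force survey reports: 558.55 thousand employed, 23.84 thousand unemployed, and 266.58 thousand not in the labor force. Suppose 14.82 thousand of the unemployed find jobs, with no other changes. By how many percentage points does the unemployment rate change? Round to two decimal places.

The unemployment rate changes by −2.54 percentage points.

Initially, labor force = 558.55 + 23.84 = 582.39 thousand, so u = 23.84/582.39 = 4.09%.
After the change, unemployed falls and employed rises by 14.82; labor force unchanged → E = 573.37, U = 9.02, labor force = 582.39 thousand.
New unemployment rate = 9.02 / 582.39 = 1.55%.
Change = 1.55% − 4.09% = −2.54 percentage points.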